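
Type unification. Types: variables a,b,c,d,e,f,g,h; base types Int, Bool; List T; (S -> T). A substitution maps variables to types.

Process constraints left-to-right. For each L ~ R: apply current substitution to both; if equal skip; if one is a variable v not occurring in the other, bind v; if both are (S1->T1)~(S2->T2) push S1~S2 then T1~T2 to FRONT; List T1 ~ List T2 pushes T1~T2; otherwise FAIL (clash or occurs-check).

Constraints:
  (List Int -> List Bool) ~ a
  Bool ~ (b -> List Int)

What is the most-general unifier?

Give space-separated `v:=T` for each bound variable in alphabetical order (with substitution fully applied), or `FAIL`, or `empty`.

Answer: FAIL

Derivation:
step 1: unify (List Int -> List Bool) ~ a  [subst: {-} | 1 pending]
  bind a := (List Int -> List Bool)
step 2: unify Bool ~ (b -> List Int)  [subst: {a:=(List Int -> List Bool)} | 0 pending]
  clash: Bool vs (b -> List Int)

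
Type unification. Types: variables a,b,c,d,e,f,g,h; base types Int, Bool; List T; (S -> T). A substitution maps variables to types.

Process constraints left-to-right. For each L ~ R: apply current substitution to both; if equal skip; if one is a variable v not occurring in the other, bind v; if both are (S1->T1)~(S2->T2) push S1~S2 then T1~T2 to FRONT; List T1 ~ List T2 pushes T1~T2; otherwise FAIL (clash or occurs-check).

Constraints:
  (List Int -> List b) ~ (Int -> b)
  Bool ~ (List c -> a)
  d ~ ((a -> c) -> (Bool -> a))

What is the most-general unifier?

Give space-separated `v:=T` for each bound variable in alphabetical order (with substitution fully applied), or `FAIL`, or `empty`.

Answer: FAIL

Derivation:
step 1: unify (List Int -> List b) ~ (Int -> b)  [subst: {-} | 2 pending]
  -> decompose arrow: push List Int~Int, List b~b
step 2: unify List Int ~ Int  [subst: {-} | 3 pending]
  clash: List Int vs Int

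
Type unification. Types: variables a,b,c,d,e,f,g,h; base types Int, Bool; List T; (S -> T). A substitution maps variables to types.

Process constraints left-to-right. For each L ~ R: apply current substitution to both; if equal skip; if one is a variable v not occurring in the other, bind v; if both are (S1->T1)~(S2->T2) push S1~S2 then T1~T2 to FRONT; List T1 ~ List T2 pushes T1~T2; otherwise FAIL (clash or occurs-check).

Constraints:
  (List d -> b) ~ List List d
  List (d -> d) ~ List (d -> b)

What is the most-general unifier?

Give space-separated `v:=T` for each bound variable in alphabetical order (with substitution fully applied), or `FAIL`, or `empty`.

Answer: FAIL

Derivation:
step 1: unify (List d -> b) ~ List List d  [subst: {-} | 1 pending]
  clash: (List d -> b) vs List List d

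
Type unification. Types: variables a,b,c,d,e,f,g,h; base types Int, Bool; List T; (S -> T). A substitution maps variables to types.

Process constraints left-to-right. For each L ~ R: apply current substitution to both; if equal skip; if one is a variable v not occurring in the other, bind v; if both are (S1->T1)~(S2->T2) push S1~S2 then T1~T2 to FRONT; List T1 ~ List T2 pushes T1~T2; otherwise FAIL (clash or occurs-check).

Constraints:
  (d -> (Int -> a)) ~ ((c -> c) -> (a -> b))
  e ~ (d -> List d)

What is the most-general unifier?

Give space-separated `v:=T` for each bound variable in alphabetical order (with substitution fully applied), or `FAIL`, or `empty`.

step 1: unify (d -> (Int -> a)) ~ ((c -> c) -> (a -> b))  [subst: {-} | 1 pending]
  -> decompose arrow: push d~(c -> c), (Int -> a)~(a -> b)
step 2: unify d ~ (c -> c)  [subst: {-} | 2 pending]
  bind d := (c -> c)
step 3: unify (Int -> a) ~ (a -> b)  [subst: {d:=(c -> c)} | 1 pending]
  -> decompose arrow: push Int~a, a~b
step 4: unify Int ~ a  [subst: {d:=(c -> c)} | 2 pending]
  bind a := Int
step 5: unify Int ~ b  [subst: {d:=(c -> c), a:=Int} | 1 pending]
  bind b := Int
step 6: unify e ~ ((c -> c) -> List (c -> c))  [subst: {d:=(c -> c), a:=Int, b:=Int} | 0 pending]
  bind e := ((c -> c) -> List (c -> c))

Answer: a:=Int b:=Int d:=(c -> c) e:=((c -> c) -> List (c -> c))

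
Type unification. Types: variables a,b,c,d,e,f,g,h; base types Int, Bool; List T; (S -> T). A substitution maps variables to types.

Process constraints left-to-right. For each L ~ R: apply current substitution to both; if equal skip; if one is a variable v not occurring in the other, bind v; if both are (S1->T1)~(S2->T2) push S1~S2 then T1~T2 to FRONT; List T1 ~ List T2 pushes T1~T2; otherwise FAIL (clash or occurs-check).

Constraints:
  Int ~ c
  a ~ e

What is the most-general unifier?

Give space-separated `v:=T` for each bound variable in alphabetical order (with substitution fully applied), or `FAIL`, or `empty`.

step 1: unify Int ~ c  [subst: {-} | 1 pending]
  bind c := Int
step 2: unify a ~ e  [subst: {c:=Int} | 0 pending]
  bind a := e

Answer: a:=e c:=Int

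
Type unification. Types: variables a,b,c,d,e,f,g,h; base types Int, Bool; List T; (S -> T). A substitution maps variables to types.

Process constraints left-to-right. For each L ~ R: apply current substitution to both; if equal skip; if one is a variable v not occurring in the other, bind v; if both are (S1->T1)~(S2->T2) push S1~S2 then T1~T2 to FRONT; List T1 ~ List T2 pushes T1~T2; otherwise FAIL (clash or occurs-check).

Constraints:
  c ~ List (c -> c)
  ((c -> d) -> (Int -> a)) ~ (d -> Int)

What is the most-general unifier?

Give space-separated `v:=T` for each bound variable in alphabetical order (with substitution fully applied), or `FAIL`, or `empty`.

step 1: unify c ~ List (c -> c)  [subst: {-} | 1 pending]
  occurs-check fail: c in List (c -> c)

Answer: FAIL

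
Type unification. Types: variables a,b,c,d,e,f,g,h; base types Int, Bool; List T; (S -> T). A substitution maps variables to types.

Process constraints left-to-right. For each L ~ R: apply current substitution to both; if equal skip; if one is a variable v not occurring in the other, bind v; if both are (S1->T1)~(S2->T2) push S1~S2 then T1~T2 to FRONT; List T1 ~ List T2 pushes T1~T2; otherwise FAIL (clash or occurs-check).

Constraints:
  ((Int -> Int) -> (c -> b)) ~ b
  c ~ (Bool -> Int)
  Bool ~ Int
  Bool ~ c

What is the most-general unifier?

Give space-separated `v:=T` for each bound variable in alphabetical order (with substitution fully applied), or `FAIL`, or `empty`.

Answer: FAIL

Derivation:
step 1: unify ((Int -> Int) -> (c -> b)) ~ b  [subst: {-} | 3 pending]
  occurs-check fail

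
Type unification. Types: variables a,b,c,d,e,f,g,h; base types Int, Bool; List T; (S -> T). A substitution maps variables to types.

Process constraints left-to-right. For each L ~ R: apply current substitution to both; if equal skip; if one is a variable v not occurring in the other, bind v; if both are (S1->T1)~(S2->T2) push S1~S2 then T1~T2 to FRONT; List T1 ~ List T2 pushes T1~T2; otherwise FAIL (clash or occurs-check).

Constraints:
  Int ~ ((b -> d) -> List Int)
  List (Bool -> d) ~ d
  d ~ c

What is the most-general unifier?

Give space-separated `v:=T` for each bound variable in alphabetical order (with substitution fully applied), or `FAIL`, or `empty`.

Answer: FAIL

Derivation:
step 1: unify Int ~ ((b -> d) -> List Int)  [subst: {-} | 2 pending]
  clash: Int vs ((b -> d) -> List Int)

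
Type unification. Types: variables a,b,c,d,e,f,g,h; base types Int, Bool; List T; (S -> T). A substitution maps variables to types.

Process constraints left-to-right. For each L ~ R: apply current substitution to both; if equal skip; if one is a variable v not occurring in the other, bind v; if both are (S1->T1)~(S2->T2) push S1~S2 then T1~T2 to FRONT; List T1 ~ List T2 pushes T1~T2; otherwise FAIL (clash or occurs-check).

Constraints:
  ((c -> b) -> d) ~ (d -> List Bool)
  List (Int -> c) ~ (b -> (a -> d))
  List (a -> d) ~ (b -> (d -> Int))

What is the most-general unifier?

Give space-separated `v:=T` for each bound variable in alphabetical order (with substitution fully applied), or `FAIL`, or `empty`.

Answer: FAIL

Derivation:
step 1: unify ((c -> b) -> d) ~ (d -> List Bool)  [subst: {-} | 2 pending]
  -> decompose arrow: push (c -> b)~d, d~List Bool
step 2: unify (c -> b) ~ d  [subst: {-} | 3 pending]
  bind d := (c -> b)
step 3: unify (c -> b) ~ List Bool  [subst: {d:=(c -> b)} | 2 pending]
  clash: (c -> b) vs List Bool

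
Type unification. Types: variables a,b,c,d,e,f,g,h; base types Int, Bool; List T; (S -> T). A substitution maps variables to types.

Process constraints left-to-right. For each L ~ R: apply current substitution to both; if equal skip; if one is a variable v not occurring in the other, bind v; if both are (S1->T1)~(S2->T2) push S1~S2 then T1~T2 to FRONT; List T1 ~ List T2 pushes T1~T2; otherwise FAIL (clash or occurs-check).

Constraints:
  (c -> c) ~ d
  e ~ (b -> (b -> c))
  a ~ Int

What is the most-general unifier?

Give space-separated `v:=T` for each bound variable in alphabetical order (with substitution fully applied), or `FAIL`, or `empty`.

Answer: a:=Int d:=(c -> c) e:=(b -> (b -> c))

Derivation:
step 1: unify (c -> c) ~ d  [subst: {-} | 2 pending]
  bind d := (c -> c)
step 2: unify e ~ (b -> (b -> c))  [subst: {d:=(c -> c)} | 1 pending]
  bind e := (b -> (b -> c))
step 3: unify a ~ Int  [subst: {d:=(c -> c), e:=(b -> (b -> c))} | 0 pending]
  bind a := Int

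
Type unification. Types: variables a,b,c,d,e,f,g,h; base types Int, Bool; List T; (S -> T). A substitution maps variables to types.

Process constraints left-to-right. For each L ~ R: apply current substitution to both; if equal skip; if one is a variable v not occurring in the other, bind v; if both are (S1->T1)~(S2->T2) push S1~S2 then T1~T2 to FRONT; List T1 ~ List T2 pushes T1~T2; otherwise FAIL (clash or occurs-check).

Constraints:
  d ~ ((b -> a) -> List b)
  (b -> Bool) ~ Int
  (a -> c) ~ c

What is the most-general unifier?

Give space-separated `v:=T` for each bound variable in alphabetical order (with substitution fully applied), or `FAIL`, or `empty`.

step 1: unify d ~ ((b -> a) -> List b)  [subst: {-} | 2 pending]
  bind d := ((b -> a) -> List b)
step 2: unify (b -> Bool) ~ Int  [subst: {d:=((b -> a) -> List b)} | 1 pending]
  clash: (b -> Bool) vs Int

Answer: FAIL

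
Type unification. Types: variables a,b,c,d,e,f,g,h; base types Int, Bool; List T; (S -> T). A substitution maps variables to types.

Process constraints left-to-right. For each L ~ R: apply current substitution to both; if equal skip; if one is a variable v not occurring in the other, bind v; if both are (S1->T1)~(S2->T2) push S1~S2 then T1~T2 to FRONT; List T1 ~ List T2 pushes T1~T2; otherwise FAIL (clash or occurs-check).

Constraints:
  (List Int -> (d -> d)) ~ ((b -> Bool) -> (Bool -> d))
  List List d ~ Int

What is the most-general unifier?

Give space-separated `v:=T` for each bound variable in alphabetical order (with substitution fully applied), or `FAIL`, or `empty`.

step 1: unify (List Int -> (d -> d)) ~ ((b -> Bool) -> (Bool -> d))  [subst: {-} | 1 pending]
  -> decompose arrow: push List Int~(b -> Bool), (d -> d)~(Bool -> d)
step 2: unify List Int ~ (b -> Bool)  [subst: {-} | 2 pending]
  clash: List Int vs (b -> Bool)

Answer: FAIL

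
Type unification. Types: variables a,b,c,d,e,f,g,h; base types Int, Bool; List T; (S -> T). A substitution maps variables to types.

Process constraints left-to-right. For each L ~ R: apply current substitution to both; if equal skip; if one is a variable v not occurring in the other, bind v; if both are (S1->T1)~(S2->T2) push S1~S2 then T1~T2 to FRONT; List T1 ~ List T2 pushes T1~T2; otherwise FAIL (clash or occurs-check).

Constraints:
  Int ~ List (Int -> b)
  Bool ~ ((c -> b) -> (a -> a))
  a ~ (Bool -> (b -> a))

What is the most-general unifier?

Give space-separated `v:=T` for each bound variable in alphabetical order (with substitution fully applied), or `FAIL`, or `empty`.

Answer: FAIL

Derivation:
step 1: unify Int ~ List (Int -> b)  [subst: {-} | 2 pending]
  clash: Int vs List (Int -> b)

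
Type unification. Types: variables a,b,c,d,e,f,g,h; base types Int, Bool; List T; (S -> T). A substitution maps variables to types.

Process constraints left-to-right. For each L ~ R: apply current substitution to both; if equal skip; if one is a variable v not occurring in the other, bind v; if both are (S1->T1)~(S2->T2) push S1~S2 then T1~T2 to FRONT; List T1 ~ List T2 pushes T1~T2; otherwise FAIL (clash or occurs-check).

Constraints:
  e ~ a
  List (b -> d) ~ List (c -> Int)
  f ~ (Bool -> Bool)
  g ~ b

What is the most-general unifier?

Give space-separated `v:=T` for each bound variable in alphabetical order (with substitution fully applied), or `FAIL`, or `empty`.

step 1: unify e ~ a  [subst: {-} | 3 pending]
  bind e := a
step 2: unify List (b -> d) ~ List (c -> Int)  [subst: {e:=a} | 2 pending]
  -> decompose List: push (b -> d)~(c -> Int)
step 3: unify (b -> d) ~ (c -> Int)  [subst: {e:=a} | 2 pending]
  -> decompose arrow: push b~c, d~Int
step 4: unify b ~ c  [subst: {e:=a} | 3 pending]
  bind b := c
step 5: unify d ~ Int  [subst: {e:=a, b:=c} | 2 pending]
  bind d := Int
step 6: unify f ~ (Bool -> Bool)  [subst: {e:=a, b:=c, d:=Int} | 1 pending]
  bind f := (Bool -> Bool)
step 7: unify g ~ c  [subst: {e:=a, b:=c, d:=Int, f:=(Bool -> Bool)} | 0 pending]
  bind g := c

Answer: b:=c d:=Int e:=a f:=(Bool -> Bool) g:=c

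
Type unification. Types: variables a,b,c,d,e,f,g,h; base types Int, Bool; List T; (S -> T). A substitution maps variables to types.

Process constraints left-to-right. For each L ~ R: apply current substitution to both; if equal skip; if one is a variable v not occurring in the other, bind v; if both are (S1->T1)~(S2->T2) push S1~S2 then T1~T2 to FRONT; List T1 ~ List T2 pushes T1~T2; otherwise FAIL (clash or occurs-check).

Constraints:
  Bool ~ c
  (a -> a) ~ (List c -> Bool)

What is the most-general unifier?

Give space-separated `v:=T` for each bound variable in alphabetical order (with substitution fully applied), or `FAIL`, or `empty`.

step 1: unify Bool ~ c  [subst: {-} | 1 pending]
  bind c := Bool
step 2: unify (a -> a) ~ (List Bool -> Bool)  [subst: {c:=Bool} | 0 pending]
  -> decompose arrow: push a~List Bool, a~Bool
step 3: unify a ~ List Bool  [subst: {c:=Bool} | 1 pending]
  bind a := List Bool
step 4: unify List Bool ~ Bool  [subst: {c:=Bool, a:=List Bool} | 0 pending]
  clash: List Bool vs Bool

Answer: FAIL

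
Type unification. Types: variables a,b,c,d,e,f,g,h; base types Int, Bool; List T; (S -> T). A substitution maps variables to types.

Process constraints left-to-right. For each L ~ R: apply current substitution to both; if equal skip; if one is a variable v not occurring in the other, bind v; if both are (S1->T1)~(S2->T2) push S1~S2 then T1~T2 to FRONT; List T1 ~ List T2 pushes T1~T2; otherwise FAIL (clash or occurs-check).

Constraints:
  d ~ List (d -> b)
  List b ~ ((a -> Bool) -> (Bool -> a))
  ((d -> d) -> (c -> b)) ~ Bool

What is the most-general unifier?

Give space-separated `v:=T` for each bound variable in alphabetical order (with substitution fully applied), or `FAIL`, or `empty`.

Answer: FAIL

Derivation:
step 1: unify d ~ List (d -> b)  [subst: {-} | 2 pending]
  occurs-check fail: d in List (d -> b)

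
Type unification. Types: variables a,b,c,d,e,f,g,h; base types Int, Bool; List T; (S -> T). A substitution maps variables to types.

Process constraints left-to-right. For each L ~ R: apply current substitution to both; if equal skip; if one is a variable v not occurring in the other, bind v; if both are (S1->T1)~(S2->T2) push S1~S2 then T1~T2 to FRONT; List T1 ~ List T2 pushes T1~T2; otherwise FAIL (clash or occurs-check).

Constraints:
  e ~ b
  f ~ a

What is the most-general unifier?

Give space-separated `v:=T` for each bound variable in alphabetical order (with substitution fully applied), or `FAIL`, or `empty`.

step 1: unify e ~ b  [subst: {-} | 1 pending]
  bind e := b
step 2: unify f ~ a  [subst: {e:=b} | 0 pending]
  bind f := a

Answer: e:=b f:=a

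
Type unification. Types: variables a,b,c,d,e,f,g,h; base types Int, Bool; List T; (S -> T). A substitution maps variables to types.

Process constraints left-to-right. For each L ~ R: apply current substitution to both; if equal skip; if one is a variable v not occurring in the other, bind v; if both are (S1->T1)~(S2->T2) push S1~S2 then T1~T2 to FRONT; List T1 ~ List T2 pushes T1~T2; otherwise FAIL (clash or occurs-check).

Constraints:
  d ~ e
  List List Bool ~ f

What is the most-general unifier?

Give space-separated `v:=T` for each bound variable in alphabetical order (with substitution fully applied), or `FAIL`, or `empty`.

step 1: unify d ~ e  [subst: {-} | 1 pending]
  bind d := e
step 2: unify List List Bool ~ f  [subst: {d:=e} | 0 pending]
  bind f := List List Bool

Answer: d:=e f:=List List Bool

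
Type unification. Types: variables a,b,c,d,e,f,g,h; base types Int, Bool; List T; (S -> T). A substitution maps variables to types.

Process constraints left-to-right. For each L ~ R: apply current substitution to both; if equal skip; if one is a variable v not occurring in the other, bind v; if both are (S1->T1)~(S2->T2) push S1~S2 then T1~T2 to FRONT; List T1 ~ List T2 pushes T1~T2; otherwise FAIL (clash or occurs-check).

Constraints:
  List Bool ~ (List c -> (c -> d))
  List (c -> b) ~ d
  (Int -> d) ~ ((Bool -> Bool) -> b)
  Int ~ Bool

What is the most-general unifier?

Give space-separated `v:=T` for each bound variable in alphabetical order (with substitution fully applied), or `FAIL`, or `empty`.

step 1: unify List Bool ~ (List c -> (c -> d))  [subst: {-} | 3 pending]
  clash: List Bool vs (List c -> (c -> d))

Answer: FAIL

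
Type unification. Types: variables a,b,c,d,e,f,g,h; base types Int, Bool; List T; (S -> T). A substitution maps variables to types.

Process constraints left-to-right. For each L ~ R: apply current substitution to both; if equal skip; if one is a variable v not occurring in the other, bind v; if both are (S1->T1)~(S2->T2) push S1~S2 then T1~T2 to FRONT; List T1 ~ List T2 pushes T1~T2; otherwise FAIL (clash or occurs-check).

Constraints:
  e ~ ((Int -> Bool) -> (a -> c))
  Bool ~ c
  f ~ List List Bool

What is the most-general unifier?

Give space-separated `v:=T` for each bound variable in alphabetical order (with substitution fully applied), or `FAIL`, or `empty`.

step 1: unify e ~ ((Int -> Bool) -> (a -> c))  [subst: {-} | 2 pending]
  bind e := ((Int -> Bool) -> (a -> c))
step 2: unify Bool ~ c  [subst: {e:=((Int -> Bool) -> (a -> c))} | 1 pending]
  bind c := Bool
step 3: unify f ~ List List Bool  [subst: {e:=((Int -> Bool) -> (a -> c)), c:=Bool} | 0 pending]
  bind f := List List Bool

Answer: c:=Bool e:=((Int -> Bool) -> (a -> Bool)) f:=List List Bool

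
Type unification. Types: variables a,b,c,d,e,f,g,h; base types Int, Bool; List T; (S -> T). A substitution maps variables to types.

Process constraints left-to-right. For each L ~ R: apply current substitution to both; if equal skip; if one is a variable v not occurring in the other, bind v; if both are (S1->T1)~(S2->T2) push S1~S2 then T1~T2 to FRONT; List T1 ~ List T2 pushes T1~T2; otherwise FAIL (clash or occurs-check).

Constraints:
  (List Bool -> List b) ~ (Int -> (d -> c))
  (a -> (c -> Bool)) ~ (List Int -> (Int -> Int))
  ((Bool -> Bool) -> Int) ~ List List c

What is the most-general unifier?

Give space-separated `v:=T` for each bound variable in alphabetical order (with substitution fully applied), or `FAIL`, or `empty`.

step 1: unify (List Bool -> List b) ~ (Int -> (d -> c))  [subst: {-} | 2 pending]
  -> decompose arrow: push List Bool~Int, List b~(d -> c)
step 2: unify List Bool ~ Int  [subst: {-} | 3 pending]
  clash: List Bool vs Int

Answer: FAIL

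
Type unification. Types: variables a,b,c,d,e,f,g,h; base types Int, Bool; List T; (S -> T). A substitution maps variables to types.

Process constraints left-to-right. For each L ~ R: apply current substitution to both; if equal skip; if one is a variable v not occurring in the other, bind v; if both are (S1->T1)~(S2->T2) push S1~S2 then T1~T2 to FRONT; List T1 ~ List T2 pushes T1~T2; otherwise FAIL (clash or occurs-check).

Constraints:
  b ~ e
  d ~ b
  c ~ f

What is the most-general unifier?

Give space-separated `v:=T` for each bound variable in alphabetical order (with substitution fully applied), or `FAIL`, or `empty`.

step 1: unify b ~ e  [subst: {-} | 2 pending]
  bind b := e
step 2: unify d ~ e  [subst: {b:=e} | 1 pending]
  bind d := e
step 3: unify c ~ f  [subst: {b:=e, d:=e} | 0 pending]
  bind c := f

Answer: b:=e c:=f d:=e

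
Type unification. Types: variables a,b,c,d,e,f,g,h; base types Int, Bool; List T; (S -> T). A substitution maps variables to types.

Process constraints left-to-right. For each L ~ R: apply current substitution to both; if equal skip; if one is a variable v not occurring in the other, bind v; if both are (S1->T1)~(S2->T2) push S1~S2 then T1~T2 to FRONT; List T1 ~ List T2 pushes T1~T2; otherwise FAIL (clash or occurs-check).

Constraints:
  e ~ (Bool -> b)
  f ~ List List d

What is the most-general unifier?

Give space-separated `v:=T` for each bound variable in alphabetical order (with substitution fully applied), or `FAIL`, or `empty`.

Answer: e:=(Bool -> b) f:=List List d

Derivation:
step 1: unify e ~ (Bool -> b)  [subst: {-} | 1 pending]
  bind e := (Bool -> b)
step 2: unify f ~ List List d  [subst: {e:=(Bool -> b)} | 0 pending]
  bind f := List List d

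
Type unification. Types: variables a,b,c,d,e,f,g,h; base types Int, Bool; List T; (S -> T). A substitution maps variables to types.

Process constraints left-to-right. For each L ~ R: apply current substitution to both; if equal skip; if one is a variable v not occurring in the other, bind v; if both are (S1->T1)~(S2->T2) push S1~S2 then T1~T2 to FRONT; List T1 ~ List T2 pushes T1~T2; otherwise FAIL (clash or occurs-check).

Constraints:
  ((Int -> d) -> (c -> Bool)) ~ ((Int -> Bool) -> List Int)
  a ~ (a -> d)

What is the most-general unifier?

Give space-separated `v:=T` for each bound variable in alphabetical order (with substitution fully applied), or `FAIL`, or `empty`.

Answer: FAIL

Derivation:
step 1: unify ((Int -> d) -> (c -> Bool)) ~ ((Int -> Bool) -> List Int)  [subst: {-} | 1 pending]
  -> decompose arrow: push (Int -> d)~(Int -> Bool), (c -> Bool)~List Int
step 2: unify (Int -> d) ~ (Int -> Bool)  [subst: {-} | 2 pending]
  -> decompose arrow: push Int~Int, d~Bool
step 3: unify Int ~ Int  [subst: {-} | 3 pending]
  -> identical, skip
step 4: unify d ~ Bool  [subst: {-} | 2 pending]
  bind d := Bool
step 5: unify (c -> Bool) ~ List Int  [subst: {d:=Bool} | 1 pending]
  clash: (c -> Bool) vs List Int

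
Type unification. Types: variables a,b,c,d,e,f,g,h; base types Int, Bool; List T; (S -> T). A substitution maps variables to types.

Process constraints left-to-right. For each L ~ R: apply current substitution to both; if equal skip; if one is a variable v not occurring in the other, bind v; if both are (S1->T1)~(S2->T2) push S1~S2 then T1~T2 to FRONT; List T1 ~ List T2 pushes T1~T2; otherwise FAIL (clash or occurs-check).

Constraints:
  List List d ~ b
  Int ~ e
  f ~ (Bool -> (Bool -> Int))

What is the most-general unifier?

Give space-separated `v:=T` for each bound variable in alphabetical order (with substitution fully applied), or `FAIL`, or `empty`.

step 1: unify List List d ~ b  [subst: {-} | 2 pending]
  bind b := List List d
step 2: unify Int ~ e  [subst: {b:=List List d} | 1 pending]
  bind e := Int
step 3: unify f ~ (Bool -> (Bool -> Int))  [subst: {b:=List List d, e:=Int} | 0 pending]
  bind f := (Bool -> (Bool -> Int))

Answer: b:=List List d e:=Int f:=(Bool -> (Bool -> Int))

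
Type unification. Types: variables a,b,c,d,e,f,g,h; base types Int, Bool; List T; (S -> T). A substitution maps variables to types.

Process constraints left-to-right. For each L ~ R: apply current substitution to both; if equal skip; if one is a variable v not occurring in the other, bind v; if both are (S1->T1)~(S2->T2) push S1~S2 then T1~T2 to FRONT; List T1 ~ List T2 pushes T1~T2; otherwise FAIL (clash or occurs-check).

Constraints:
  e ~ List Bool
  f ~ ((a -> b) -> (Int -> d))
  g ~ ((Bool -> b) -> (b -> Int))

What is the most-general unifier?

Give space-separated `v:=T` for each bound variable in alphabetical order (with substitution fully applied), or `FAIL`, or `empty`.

step 1: unify e ~ List Bool  [subst: {-} | 2 pending]
  bind e := List Bool
step 2: unify f ~ ((a -> b) -> (Int -> d))  [subst: {e:=List Bool} | 1 pending]
  bind f := ((a -> b) -> (Int -> d))
step 3: unify g ~ ((Bool -> b) -> (b -> Int))  [subst: {e:=List Bool, f:=((a -> b) -> (Int -> d))} | 0 pending]
  bind g := ((Bool -> b) -> (b -> Int))

Answer: e:=List Bool f:=((a -> b) -> (Int -> d)) g:=((Bool -> b) -> (b -> Int))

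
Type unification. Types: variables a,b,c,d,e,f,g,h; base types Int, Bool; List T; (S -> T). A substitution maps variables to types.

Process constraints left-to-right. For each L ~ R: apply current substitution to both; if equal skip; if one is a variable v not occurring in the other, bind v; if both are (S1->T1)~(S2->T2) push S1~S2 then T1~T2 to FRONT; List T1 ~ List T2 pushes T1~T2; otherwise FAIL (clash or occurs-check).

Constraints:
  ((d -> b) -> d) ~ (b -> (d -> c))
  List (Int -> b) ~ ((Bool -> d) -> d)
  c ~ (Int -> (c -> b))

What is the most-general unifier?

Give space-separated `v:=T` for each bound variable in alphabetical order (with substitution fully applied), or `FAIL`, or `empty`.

Answer: FAIL

Derivation:
step 1: unify ((d -> b) -> d) ~ (b -> (d -> c))  [subst: {-} | 2 pending]
  -> decompose arrow: push (d -> b)~b, d~(d -> c)
step 2: unify (d -> b) ~ b  [subst: {-} | 3 pending]
  occurs-check fail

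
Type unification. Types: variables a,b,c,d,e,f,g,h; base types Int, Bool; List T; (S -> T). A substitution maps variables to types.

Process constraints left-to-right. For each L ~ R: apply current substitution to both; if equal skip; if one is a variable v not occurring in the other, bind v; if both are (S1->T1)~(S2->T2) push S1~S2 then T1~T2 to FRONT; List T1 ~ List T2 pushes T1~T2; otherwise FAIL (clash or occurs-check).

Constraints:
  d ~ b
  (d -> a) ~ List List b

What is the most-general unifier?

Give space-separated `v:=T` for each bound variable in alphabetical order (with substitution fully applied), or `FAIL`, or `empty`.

step 1: unify d ~ b  [subst: {-} | 1 pending]
  bind d := b
step 2: unify (b -> a) ~ List List b  [subst: {d:=b} | 0 pending]
  clash: (b -> a) vs List List b

Answer: FAIL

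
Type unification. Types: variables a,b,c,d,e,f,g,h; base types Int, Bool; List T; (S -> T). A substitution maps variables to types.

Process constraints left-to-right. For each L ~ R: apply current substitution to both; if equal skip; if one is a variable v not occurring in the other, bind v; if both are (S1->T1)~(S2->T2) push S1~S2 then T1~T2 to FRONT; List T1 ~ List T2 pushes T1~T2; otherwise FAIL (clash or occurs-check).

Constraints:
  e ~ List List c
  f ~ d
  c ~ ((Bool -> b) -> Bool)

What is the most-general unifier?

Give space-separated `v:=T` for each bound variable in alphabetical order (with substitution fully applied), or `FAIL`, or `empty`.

step 1: unify e ~ List List c  [subst: {-} | 2 pending]
  bind e := List List c
step 2: unify f ~ d  [subst: {e:=List List c} | 1 pending]
  bind f := d
step 3: unify c ~ ((Bool -> b) -> Bool)  [subst: {e:=List List c, f:=d} | 0 pending]
  bind c := ((Bool -> b) -> Bool)

Answer: c:=((Bool -> b) -> Bool) e:=List List ((Bool -> b) -> Bool) f:=d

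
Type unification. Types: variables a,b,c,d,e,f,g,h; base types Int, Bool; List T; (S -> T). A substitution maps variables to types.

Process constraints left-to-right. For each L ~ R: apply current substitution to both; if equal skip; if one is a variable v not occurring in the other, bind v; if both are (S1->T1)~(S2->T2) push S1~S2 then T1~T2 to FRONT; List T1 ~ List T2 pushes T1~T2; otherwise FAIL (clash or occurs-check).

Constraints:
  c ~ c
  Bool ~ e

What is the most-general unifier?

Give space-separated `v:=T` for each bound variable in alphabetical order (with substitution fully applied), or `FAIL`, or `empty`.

step 1: unify c ~ c  [subst: {-} | 1 pending]
  -> identical, skip
step 2: unify Bool ~ e  [subst: {-} | 0 pending]
  bind e := Bool

Answer: e:=Bool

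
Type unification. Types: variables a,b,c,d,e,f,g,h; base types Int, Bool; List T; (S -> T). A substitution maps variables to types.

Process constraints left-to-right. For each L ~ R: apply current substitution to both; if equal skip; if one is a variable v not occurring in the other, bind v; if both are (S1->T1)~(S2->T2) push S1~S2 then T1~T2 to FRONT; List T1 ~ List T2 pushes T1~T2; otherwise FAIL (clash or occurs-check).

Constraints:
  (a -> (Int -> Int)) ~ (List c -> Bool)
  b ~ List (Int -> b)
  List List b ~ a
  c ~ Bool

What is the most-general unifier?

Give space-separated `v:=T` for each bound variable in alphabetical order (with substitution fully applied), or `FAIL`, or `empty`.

step 1: unify (a -> (Int -> Int)) ~ (List c -> Bool)  [subst: {-} | 3 pending]
  -> decompose arrow: push a~List c, (Int -> Int)~Bool
step 2: unify a ~ List c  [subst: {-} | 4 pending]
  bind a := List c
step 3: unify (Int -> Int) ~ Bool  [subst: {a:=List c} | 3 pending]
  clash: (Int -> Int) vs Bool

Answer: FAIL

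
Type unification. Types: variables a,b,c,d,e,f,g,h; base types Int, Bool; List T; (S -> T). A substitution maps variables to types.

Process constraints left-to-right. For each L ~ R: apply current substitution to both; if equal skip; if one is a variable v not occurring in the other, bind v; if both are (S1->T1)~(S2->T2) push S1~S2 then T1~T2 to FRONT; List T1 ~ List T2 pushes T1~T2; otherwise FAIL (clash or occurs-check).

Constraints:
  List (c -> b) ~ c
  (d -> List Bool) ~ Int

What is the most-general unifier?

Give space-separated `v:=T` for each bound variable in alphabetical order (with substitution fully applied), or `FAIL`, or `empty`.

step 1: unify List (c -> b) ~ c  [subst: {-} | 1 pending]
  occurs-check fail

Answer: FAIL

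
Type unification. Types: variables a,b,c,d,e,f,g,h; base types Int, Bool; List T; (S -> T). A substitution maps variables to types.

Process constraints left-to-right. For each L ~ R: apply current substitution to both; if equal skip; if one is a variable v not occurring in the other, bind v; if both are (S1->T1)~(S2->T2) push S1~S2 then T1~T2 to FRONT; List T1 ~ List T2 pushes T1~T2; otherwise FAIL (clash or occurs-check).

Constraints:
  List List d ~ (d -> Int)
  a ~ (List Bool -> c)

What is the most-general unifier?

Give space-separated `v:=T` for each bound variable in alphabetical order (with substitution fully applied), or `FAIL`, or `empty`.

Answer: FAIL

Derivation:
step 1: unify List List d ~ (d -> Int)  [subst: {-} | 1 pending]
  clash: List List d vs (d -> Int)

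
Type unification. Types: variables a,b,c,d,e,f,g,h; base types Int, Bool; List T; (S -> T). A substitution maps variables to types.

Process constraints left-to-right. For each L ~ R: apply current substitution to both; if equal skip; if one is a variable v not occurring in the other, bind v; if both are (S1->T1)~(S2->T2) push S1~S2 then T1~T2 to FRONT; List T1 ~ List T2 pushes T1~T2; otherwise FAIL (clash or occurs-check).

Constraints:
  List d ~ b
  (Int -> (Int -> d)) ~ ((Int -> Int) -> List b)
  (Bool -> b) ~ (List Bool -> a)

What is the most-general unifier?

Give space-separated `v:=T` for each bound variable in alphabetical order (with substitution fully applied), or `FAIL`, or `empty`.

Answer: FAIL

Derivation:
step 1: unify List d ~ b  [subst: {-} | 2 pending]
  bind b := List d
step 2: unify (Int -> (Int -> d)) ~ ((Int -> Int) -> List List d)  [subst: {b:=List d} | 1 pending]
  -> decompose arrow: push Int~(Int -> Int), (Int -> d)~List List d
step 3: unify Int ~ (Int -> Int)  [subst: {b:=List d} | 2 pending]
  clash: Int vs (Int -> Int)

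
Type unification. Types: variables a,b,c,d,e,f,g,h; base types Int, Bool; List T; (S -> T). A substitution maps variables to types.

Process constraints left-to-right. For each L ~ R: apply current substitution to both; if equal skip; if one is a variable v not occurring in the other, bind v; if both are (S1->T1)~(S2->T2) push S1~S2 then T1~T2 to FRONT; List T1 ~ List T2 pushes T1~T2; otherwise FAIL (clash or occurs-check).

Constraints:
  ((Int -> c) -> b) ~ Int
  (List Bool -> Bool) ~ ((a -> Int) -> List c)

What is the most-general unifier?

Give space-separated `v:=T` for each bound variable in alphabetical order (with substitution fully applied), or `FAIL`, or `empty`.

Answer: FAIL

Derivation:
step 1: unify ((Int -> c) -> b) ~ Int  [subst: {-} | 1 pending]
  clash: ((Int -> c) -> b) vs Int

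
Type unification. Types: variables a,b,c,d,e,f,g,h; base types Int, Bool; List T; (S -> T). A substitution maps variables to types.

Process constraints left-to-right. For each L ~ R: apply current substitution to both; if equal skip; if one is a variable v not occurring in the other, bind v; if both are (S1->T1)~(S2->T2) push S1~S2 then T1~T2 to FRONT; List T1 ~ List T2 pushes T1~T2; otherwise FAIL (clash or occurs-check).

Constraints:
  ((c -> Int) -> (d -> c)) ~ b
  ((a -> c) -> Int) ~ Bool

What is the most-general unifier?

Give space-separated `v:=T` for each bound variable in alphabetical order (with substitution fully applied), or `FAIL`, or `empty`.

step 1: unify ((c -> Int) -> (d -> c)) ~ b  [subst: {-} | 1 pending]
  bind b := ((c -> Int) -> (d -> c))
step 2: unify ((a -> c) -> Int) ~ Bool  [subst: {b:=((c -> Int) -> (d -> c))} | 0 pending]
  clash: ((a -> c) -> Int) vs Bool

Answer: FAIL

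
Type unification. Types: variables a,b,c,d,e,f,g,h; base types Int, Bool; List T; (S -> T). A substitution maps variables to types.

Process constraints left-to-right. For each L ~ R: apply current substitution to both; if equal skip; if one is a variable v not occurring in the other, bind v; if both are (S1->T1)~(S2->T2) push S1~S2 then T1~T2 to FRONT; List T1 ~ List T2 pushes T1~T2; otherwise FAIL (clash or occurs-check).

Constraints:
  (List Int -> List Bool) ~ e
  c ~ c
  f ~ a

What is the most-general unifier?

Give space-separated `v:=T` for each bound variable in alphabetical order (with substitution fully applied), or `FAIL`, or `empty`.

Answer: e:=(List Int -> List Bool) f:=a

Derivation:
step 1: unify (List Int -> List Bool) ~ e  [subst: {-} | 2 pending]
  bind e := (List Int -> List Bool)
step 2: unify c ~ c  [subst: {e:=(List Int -> List Bool)} | 1 pending]
  -> identical, skip
step 3: unify f ~ a  [subst: {e:=(List Int -> List Bool)} | 0 pending]
  bind f := a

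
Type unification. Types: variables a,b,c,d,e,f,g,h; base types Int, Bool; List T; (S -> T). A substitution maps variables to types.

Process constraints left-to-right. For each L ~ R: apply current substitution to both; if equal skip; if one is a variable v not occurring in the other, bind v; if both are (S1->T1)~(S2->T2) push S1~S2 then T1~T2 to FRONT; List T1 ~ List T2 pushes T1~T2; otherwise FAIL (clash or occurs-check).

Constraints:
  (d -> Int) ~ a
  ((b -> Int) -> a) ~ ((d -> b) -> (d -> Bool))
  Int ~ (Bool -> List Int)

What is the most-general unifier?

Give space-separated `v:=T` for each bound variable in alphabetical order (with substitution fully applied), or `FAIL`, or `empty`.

Answer: FAIL

Derivation:
step 1: unify (d -> Int) ~ a  [subst: {-} | 2 pending]
  bind a := (d -> Int)
step 2: unify ((b -> Int) -> (d -> Int)) ~ ((d -> b) -> (d -> Bool))  [subst: {a:=(d -> Int)} | 1 pending]
  -> decompose arrow: push (b -> Int)~(d -> b), (d -> Int)~(d -> Bool)
step 3: unify (b -> Int) ~ (d -> b)  [subst: {a:=(d -> Int)} | 2 pending]
  -> decompose arrow: push b~d, Int~b
step 4: unify b ~ d  [subst: {a:=(d -> Int)} | 3 pending]
  bind b := d
step 5: unify Int ~ d  [subst: {a:=(d -> Int), b:=d} | 2 pending]
  bind d := Int
step 6: unify (Int -> Int) ~ (Int -> Bool)  [subst: {a:=(d -> Int), b:=d, d:=Int} | 1 pending]
  -> decompose arrow: push Int~Int, Int~Bool
step 7: unify Int ~ Int  [subst: {a:=(d -> Int), b:=d, d:=Int} | 2 pending]
  -> identical, skip
step 8: unify Int ~ Bool  [subst: {a:=(d -> Int), b:=d, d:=Int} | 1 pending]
  clash: Int vs Bool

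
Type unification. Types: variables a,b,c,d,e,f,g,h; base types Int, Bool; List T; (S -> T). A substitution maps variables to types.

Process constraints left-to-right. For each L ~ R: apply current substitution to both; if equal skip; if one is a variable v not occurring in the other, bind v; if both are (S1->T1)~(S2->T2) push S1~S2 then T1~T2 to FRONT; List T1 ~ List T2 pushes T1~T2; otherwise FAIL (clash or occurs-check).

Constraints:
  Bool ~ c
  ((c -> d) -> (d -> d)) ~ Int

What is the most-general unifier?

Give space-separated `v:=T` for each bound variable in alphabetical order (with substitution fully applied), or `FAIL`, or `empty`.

step 1: unify Bool ~ c  [subst: {-} | 1 pending]
  bind c := Bool
step 2: unify ((Bool -> d) -> (d -> d)) ~ Int  [subst: {c:=Bool} | 0 pending]
  clash: ((Bool -> d) -> (d -> d)) vs Int

Answer: FAIL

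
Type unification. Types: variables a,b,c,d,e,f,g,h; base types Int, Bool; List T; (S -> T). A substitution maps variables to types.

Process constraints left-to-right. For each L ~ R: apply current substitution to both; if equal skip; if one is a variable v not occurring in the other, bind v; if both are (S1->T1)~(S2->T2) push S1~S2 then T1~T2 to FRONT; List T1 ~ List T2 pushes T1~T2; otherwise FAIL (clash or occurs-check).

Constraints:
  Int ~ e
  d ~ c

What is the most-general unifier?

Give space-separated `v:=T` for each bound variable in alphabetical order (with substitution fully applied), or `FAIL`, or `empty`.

Answer: d:=c e:=Int

Derivation:
step 1: unify Int ~ e  [subst: {-} | 1 pending]
  bind e := Int
step 2: unify d ~ c  [subst: {e:=Int} | 0 pending]
  bind d := c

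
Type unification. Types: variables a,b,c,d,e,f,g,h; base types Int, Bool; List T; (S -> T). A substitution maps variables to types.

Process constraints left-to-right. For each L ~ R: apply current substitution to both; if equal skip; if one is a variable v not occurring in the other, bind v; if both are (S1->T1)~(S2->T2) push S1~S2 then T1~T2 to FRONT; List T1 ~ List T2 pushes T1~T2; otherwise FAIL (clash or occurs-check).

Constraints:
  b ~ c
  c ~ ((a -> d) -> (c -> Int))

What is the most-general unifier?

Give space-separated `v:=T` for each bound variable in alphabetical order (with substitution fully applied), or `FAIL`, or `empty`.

Answer: FAIL

Derivation:
step 1: unify b ~ c  [subst: {-} | 1 pending]
  bind b := c
step 2: unify c ~ ((a -> d) -> (c -> Int))  [subst: {b:=c} | 0 pending]
  occurs-check fail: c in ((a -> d) -> (c -> Int))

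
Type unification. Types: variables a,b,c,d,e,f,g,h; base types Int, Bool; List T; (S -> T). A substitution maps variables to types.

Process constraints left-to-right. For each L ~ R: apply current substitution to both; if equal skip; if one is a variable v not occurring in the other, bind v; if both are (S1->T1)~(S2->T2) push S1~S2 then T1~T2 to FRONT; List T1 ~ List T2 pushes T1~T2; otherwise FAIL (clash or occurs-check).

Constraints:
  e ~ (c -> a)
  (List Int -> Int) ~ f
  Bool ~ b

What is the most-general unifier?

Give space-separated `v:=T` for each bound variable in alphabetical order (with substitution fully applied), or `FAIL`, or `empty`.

step 1: unify e ~ (c -> a)  [subst: {-} | 2 pending]
  bind e := (c -> a)
step 2: unify (List Int -> Int) ~ f  [subst: {e:=(c -> a)} | 1 pending]
  bind f := (List Int -> Int)
step 3: unify Bool ~ b  [subst: {e:=(c -> a), f:=(List Int -> Int)} | 0 pending]
  bind b := Bool

Answer: b:=Bool e:=(c -> a) f:=(List Int -> Int)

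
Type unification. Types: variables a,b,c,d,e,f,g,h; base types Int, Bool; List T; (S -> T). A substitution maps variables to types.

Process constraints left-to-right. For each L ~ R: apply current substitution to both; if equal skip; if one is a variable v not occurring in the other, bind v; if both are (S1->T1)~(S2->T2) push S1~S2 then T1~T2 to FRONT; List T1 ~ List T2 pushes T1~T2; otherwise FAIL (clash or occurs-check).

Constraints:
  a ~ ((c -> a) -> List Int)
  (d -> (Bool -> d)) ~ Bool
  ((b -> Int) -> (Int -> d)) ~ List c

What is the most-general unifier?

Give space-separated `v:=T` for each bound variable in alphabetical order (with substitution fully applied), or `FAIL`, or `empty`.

Answer: FAIL

Derivation:
step 1: unify a ~ ((c -> a) -> List Int)  [subst: {-} | 2 pending]
  occurs-check fail: a in ((c -> a) -> List Int)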